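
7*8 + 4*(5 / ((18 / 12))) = 208 / 3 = 69.33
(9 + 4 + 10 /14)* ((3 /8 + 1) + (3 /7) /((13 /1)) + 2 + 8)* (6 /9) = 66440 /637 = 104.30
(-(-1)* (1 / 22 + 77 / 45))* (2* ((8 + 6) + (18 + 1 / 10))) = 186073 / 1650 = 112.77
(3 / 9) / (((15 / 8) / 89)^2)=506944 / 675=751.03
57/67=0.85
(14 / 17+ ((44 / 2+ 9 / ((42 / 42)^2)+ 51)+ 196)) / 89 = 3.13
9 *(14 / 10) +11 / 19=1252 / 95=13.18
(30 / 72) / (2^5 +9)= 5 / 492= 0.01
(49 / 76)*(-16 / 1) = -196 / 19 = -10.32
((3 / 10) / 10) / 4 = 3 / 400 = 0.01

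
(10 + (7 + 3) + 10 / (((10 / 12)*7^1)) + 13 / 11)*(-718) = -1265834 / 77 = -16439.40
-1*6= -6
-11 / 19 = -0.58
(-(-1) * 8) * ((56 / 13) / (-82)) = -224 / 533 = -0.42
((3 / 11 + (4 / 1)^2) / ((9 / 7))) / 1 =1253 / 99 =12.66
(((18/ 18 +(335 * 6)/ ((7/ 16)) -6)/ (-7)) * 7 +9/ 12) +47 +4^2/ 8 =-127107/ 28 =-4539.54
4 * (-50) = -200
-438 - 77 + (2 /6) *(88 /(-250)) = -193169 /375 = -515.12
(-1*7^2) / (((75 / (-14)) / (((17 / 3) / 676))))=5831 / 76050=0.08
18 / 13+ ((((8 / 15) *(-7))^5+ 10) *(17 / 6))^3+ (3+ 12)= -1279177339171884189053982781568 / 153700755523681640625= -8322518225.84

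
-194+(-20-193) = -407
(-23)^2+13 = 542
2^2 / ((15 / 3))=4 / 5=0.80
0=0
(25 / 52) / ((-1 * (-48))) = 25 / 2496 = 0.01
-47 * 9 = -423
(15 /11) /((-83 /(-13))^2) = 2535 /75779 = 0.03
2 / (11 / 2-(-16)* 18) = 4 / 587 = 0.01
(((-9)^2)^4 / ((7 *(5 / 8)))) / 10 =172186884 / 175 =983925.05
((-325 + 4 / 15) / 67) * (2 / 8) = -4871 / 4020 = -1.21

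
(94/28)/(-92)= -47/1288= -0.04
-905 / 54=-16.76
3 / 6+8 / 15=1.03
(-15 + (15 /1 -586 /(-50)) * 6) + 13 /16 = 58453 /400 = 146.13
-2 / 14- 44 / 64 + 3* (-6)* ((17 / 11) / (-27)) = 739 / 3696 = 0.20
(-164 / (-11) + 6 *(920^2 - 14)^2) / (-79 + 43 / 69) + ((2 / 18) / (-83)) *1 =-609243043524155797 / 11109384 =-54840398308.69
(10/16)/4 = 5/32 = 0.16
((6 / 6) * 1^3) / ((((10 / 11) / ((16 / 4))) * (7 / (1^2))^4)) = 22 / 12005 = 0.00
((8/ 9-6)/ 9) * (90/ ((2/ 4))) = -920/ 9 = -102.22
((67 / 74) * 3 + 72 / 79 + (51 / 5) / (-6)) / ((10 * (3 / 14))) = 197204 / 219225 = 0.90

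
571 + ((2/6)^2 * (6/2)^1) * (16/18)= 15425/27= 571.30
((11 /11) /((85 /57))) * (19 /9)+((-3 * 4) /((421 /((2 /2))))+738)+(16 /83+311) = 9361155908 /8910465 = 1050.58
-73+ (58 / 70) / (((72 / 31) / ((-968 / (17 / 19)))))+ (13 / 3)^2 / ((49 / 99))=-15781877 / 37485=-421.02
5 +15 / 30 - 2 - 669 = -1331 / 2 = -665.50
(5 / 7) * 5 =25 / 7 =3.57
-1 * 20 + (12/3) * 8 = 12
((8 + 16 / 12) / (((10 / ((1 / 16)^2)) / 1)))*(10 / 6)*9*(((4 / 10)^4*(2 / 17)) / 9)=7 / 382500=0.00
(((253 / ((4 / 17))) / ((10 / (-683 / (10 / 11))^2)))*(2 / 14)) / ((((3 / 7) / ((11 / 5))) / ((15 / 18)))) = 2670477390559 / 72000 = 37089963.76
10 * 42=420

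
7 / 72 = 0.10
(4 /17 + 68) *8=9280 /17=545.88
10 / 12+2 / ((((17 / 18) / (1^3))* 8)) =56 / 51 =1.10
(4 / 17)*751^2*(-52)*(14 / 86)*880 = -722643201280 / 731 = -988567990.81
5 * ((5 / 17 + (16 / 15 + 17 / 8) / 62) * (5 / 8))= 218555 / 202368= 1.08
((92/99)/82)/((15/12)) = 184/20295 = 0.01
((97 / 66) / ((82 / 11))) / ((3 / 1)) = 97 / 1476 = 0.07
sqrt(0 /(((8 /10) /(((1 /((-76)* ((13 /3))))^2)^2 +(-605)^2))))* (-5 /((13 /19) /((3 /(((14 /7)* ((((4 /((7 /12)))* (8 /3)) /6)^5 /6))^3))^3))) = 0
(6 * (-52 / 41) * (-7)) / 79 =2184 / 3239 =0.67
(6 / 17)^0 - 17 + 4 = -12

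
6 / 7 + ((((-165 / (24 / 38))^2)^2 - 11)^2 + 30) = 9954704242842404511359143 / 458752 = 21699533174443717981.30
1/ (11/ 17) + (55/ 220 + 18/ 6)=211/ 44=4.80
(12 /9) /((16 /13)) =13 /12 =1.08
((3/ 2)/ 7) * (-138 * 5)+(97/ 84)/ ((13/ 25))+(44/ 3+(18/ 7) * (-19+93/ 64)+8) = -489479/ 2912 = -168.09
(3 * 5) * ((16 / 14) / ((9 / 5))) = 200 / 21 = 9.52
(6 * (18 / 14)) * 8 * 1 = 432 / 7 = 61.71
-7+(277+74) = 344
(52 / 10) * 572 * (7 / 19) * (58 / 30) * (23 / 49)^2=228151352 / 488775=466.78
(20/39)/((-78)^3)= -5/4626882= -0.00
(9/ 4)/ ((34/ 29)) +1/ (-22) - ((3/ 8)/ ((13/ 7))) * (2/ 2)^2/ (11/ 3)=4421/ 2431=1.82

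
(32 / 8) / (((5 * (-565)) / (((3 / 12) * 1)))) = -1 / 2825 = -0.00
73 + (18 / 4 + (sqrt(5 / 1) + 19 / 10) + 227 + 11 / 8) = sqrt(5) + 12311 / 40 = 310.01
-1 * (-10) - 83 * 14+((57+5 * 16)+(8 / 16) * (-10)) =-1020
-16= -16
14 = 14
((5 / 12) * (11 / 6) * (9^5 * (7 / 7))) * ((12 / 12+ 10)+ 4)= 676603.12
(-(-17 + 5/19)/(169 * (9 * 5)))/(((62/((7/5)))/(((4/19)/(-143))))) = -1484/20283967275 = -0.00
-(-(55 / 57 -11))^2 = -327184 / 3249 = -100.70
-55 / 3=-18.33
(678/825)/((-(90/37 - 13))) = 8362/107525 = 0.08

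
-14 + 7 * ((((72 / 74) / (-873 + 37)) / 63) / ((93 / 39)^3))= -14.00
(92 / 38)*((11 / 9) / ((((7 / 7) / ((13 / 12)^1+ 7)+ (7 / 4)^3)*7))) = 3141248 / 40744683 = 0.08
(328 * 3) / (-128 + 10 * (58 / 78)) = -19188 / 2351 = -8.16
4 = 4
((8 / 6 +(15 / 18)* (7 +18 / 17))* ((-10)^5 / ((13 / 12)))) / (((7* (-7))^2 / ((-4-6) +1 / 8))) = 1621475000 / 530621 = 3055.81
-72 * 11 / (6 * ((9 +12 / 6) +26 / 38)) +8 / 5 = -1794 / 185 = -9.70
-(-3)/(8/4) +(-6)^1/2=-3/2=-1.50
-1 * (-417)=417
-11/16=-0.69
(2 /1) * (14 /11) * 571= 15988 /11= 1453.45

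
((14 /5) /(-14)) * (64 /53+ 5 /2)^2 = -154449 /56180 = -2.75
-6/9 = -2/3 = -0.67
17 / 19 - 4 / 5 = 9 / 95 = 0.09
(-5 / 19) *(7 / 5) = -7 / 19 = -0.37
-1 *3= -3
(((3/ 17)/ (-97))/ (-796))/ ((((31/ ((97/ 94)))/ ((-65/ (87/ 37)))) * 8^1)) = -2405/ 9148281536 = -0.00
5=5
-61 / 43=-1.42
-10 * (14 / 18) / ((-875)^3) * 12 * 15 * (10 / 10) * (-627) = -5016 / 3828125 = -0.00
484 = 484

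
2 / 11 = 0.18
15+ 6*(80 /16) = 45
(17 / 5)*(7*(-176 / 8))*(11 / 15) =-28798 / 75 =-383.97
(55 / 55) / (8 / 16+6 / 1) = 0.15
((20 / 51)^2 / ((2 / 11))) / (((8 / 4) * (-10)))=-110 / 2601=-0.04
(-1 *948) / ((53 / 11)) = -10428 / 53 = -196.75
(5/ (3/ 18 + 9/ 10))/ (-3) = -25/ 16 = -1.56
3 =3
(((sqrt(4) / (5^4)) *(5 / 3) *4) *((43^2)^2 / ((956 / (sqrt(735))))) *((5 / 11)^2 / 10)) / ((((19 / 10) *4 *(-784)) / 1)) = -3418801 *sqrt(15) / 1846188960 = -0.01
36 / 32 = 9 / 8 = 1.12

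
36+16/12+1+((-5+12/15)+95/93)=35.15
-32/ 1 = -32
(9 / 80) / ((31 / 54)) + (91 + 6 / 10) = 113827 / 1240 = 91.80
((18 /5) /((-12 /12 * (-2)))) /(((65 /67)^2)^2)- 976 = -86929689911 /89253125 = -973.97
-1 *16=-16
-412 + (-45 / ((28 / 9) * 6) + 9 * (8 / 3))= -21863 / 56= -390.41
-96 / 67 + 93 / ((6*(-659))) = -128605 / 88306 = -1.46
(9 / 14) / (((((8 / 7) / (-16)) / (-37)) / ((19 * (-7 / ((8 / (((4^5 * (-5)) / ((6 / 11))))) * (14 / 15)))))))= 55677600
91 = 91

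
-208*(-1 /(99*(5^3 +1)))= 104 /6237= 0.02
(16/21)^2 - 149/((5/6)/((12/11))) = -4716968/24255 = -194.47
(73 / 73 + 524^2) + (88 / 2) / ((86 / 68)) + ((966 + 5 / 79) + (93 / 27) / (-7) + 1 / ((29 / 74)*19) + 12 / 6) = 32496351005389 / 117920061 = 275579.50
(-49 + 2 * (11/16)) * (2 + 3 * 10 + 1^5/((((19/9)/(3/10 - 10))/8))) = 43053/190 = 226.59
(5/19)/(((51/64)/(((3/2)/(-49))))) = -160/15827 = -0.01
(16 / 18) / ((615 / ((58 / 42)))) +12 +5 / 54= 2811629 / 232470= 12.09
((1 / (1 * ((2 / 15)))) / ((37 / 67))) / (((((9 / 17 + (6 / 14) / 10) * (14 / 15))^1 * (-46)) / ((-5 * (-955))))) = -2039521875 / 772708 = -2639.45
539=539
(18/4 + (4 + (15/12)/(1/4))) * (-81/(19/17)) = -978.39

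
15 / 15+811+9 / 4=3257 / 4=814.25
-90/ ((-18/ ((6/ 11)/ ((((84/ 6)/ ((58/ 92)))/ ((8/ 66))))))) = 290/ 19481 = 0.01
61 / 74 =0.82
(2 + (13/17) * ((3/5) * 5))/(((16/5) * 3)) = 365/816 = 0.45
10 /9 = 1.11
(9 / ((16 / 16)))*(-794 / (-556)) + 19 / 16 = 31225 / 2224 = 14.04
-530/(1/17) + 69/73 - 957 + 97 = -720441/73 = -9869.05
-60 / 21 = -20 / 7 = -2.86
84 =84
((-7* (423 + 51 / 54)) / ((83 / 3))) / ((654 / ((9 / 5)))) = -53417 / 180940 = -0.30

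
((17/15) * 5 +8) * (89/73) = 3649/219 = 16.66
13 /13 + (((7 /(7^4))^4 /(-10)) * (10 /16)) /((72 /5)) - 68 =-1068325911321989 /15945162855552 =-67.00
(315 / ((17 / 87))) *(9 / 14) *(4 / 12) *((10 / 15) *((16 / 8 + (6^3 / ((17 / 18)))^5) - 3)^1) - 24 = 3478268051155573860909 / 24137569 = 144101837726722.76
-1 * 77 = -77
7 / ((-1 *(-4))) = 7 / 4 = 1.75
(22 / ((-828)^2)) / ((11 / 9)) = 1 / 38088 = 0.00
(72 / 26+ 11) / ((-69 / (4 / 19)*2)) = -358 / 17043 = -0.02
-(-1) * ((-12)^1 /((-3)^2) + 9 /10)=-13 /30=-0.43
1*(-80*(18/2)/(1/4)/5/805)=-576/805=-0.72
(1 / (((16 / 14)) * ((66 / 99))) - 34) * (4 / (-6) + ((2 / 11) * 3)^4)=6640531 / 351384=18.90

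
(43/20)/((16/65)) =559/64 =8.73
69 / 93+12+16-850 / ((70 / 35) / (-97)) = 1278866 / 31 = 41253.74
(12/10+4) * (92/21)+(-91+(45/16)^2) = -1621103/26880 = -60.31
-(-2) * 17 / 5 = 34 / 5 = 6.80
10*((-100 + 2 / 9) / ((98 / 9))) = -4490 / 49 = -91.63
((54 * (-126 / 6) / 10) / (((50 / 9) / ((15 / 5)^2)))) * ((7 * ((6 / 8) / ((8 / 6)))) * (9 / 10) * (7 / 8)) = -182284263 / 320000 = -569.64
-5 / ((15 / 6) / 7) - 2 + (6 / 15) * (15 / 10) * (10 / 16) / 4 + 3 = -413 / 32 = -12.91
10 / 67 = 0.15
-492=-492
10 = 10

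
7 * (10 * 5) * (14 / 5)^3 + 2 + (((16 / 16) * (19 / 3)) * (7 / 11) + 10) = 1270373 / 165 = 7699.23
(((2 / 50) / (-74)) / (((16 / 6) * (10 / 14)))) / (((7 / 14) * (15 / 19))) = -133 / 185000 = -0.00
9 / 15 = 3 / 5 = 0.60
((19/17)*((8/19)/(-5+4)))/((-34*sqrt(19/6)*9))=4*sqrt(114)/49419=0.00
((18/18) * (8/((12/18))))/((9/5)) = 20/3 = 6.67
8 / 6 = 4 / 3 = 1.33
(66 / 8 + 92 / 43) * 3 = 5361 / 172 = 31.17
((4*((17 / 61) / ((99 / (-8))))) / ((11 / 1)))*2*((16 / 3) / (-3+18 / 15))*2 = 174080 / 1793583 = 0.10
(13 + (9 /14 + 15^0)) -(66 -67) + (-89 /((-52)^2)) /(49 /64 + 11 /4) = 15.63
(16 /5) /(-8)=-2 /5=-0.40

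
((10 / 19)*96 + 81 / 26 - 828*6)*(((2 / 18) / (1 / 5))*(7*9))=-84969255 / 494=-172002.54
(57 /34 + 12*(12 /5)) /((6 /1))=1727 /340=5.08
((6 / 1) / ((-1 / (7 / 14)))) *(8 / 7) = -24 / 7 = -3.43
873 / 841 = 1.04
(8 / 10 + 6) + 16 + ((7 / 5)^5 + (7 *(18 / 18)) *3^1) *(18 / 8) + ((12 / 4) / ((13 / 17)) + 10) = 3903011 / 40625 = 96.07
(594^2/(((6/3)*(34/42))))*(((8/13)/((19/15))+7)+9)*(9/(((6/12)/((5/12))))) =113143920120/4199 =26945444.18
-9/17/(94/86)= -387/799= -0.48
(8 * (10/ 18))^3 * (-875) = -56000000/ 729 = -76817.56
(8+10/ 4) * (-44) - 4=-466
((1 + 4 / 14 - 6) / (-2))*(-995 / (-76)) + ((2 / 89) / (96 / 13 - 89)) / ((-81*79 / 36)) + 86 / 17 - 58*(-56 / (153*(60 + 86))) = 3197161557424585 / 88651972024056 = 36.06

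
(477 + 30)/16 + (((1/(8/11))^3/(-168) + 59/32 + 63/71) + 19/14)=218392667/6107136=35.76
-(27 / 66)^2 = -81 / 484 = -0.17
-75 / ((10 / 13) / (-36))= 3510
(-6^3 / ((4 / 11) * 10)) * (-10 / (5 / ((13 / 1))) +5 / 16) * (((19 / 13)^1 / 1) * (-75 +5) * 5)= -81174555 / 104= -780524.57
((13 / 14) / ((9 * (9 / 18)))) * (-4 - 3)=-13 / 9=-1.44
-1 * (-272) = 272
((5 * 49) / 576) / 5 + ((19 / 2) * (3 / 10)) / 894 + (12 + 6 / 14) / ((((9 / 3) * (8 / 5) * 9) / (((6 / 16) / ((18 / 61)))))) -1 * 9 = -154027169 / 18023040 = -8.55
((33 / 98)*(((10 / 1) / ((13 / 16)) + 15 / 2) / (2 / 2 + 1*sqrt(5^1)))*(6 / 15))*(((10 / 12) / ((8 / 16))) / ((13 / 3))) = -16995 / 66248 + 16995*sqrt(5) / 66248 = 0.32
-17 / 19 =-0.89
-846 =-846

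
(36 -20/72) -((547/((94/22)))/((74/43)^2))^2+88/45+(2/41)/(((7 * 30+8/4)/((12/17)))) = -201608303314768814273/110114308609710480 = -1830.90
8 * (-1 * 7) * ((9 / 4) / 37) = -126 / 37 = -3.41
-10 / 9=-1.11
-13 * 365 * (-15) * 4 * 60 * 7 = 119574000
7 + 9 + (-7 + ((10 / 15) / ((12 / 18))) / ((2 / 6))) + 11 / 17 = 215 / 17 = 12.65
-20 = -20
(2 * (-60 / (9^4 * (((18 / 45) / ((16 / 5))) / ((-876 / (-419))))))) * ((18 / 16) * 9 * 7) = -81760 / 3771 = -21.68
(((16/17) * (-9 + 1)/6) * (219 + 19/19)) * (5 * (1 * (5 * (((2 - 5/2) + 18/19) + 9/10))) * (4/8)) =-4505600/969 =-4649.74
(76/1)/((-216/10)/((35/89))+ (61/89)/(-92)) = -108900400/78713731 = -1.38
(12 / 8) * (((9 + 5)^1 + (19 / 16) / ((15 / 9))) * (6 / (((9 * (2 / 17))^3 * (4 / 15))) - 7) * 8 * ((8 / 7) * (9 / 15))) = 18235261 / 12600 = 1447.24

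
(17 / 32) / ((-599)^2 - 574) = 17 / 11463264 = 0.00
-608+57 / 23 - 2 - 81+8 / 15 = -237356 / 345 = -687.99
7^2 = 49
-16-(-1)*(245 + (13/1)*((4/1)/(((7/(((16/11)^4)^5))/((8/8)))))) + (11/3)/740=141952536915029105737544896577/10454534921251982542983540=13578.08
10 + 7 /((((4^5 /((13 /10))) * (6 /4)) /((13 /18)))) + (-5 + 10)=4148383 /276480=15.00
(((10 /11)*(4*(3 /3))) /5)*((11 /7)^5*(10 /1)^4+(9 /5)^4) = 8053432165816 /115548125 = 69697.64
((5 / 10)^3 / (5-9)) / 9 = -1 / 288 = -0.00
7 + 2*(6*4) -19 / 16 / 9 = 7901 / 144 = 54.87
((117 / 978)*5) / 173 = 195 / 56398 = 0.00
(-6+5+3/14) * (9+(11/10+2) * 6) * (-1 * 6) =4554/35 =130.11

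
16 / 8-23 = -21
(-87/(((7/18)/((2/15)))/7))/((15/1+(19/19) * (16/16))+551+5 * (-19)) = -261/590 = -0.44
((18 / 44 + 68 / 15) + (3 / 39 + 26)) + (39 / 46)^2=144053779 / 4538820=31.74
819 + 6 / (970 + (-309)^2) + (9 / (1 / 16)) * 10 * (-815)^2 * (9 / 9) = 92253917277375 / 96451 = 956484819.00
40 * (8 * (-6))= -1920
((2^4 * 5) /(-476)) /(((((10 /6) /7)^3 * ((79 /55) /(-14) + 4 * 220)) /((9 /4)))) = -1833678 /57589285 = -0.03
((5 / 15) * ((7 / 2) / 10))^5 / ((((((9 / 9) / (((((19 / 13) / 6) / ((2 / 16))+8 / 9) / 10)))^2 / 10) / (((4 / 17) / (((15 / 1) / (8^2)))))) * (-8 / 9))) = -115783423 / 5890547812500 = -0.00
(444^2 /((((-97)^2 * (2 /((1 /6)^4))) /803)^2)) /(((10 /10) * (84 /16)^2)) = 0.00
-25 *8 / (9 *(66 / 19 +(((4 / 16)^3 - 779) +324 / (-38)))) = 243200 / 8580501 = 0.03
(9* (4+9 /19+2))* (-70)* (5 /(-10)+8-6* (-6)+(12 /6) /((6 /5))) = -3499965 /19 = -184208.68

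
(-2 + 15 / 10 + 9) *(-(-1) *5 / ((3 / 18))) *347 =88485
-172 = -172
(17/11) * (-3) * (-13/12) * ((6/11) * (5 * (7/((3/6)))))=23205/121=191.78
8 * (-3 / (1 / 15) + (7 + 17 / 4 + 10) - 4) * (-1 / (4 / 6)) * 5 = 1665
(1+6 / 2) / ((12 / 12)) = 4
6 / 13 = 0.46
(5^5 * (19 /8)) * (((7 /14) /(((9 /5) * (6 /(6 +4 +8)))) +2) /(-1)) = -1009375 /48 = -21028.65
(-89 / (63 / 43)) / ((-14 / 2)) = 3827 / 441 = 8.68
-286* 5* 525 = -750750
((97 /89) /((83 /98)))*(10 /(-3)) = -4.29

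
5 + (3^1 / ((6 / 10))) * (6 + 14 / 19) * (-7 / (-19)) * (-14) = -60915 / 361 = -168.74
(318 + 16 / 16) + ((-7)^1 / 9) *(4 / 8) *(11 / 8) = 45859 / 144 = 318.47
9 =9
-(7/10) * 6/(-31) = 21/155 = 0.14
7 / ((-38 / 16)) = -56 / 19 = -2.95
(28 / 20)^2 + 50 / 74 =2438 / 925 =2.64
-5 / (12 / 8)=-10 / 3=-3.33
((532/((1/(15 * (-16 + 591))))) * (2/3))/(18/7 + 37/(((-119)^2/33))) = 8663699800/7527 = 1151016.31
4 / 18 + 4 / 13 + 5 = 647 / 117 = 5.53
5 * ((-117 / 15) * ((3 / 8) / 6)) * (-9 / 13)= 27 / 16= 1.69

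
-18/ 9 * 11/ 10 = -11/ 5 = -2.20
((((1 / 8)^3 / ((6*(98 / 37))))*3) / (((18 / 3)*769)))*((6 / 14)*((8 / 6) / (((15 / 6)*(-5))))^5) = -296 / 625931455078125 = -0.00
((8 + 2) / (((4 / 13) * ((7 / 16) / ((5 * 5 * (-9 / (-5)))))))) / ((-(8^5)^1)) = -2925 / 28672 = -0.10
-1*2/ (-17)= 2/ 17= 0.12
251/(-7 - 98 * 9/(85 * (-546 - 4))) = -5867125/163184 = -35.95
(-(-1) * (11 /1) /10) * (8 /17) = 44 /85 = 0.52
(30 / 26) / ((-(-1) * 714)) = 5 / 3094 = 0.00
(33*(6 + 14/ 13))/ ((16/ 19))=14421/ 52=277.33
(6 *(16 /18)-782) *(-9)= 6990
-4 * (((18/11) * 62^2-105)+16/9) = -2450036/99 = -24747.84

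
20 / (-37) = -20 / 37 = -0.54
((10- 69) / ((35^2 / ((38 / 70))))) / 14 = -1121 / 600250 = -0.00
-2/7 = -0.29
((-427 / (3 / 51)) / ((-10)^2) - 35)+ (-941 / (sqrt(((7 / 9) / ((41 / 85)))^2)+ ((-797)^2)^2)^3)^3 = -96704967184119734884182200805172723497846967084177802232108798340342496566067076717780924163290745968729918147133693001979015328669 / 898828582434424527225413149969074481809154820003511499508400393534180654020513771891262423675906156024246078084078906830887321600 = -107.59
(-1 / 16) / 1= -1 / 16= -0.06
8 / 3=2.67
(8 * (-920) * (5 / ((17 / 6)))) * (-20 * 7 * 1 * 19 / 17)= 587328000 / 289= 2032276.82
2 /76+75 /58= 727 /551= 1.32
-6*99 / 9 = -66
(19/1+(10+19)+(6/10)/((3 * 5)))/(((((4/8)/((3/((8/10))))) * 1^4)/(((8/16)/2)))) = 3603/40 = 90.08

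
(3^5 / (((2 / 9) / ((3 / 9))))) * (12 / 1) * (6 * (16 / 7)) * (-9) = -539876.57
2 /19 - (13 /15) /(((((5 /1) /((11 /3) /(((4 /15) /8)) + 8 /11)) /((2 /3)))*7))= -27002 /15675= -1.72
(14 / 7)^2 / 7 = 4 / 7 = 0.57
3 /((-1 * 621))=-1 /207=-0.00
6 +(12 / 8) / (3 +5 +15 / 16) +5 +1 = 1740 / 143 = 12.17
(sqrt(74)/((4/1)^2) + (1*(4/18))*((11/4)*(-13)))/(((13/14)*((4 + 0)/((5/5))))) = -77/36 + 7*sqrt(74)/416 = -1.99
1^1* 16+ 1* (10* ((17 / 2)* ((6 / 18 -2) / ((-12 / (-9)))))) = -361 / 4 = -90.25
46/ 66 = 23/ 33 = 0.70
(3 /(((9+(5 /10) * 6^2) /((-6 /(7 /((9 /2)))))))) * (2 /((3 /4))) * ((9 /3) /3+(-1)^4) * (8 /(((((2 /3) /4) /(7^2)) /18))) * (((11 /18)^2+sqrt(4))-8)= 1633408 /3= 544469.33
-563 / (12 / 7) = -3941 / 12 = -328.42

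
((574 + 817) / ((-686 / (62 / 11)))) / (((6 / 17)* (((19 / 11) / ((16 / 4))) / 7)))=-1466114 / 2793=-524.92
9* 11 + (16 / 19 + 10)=2087 / 19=109.84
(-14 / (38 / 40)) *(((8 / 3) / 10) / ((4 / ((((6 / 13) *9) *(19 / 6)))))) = -168 / 13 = -12.92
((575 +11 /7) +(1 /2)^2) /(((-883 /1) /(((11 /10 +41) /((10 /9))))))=-24.75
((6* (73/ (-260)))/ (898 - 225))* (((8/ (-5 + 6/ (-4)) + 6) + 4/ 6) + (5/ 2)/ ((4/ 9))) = -251923/ 9098960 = -0.03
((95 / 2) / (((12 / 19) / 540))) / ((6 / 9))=243675 / 4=60918.75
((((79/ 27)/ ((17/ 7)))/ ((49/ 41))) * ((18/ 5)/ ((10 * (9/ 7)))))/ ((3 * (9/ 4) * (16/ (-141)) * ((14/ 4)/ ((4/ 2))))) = -152233/ 722925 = -0.21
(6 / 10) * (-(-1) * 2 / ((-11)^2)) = 6 / 605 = 0.01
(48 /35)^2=2304 /1225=1.88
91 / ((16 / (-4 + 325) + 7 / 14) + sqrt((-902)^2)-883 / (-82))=1197651 / 12020180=0.10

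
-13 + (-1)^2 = -12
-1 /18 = -0.06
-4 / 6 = -2 / 3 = -0.67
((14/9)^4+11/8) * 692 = 65653327/13122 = 5003.30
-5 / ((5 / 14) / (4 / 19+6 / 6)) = -322 / 19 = -16.95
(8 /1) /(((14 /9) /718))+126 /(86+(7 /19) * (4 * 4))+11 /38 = 95318575 /25802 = 3694.23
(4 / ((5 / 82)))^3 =35287552 / 125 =282300.42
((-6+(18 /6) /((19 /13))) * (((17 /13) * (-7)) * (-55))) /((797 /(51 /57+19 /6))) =-75758375 /7480642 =-10.13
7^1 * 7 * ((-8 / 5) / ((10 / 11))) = -2156 / 25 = -86.24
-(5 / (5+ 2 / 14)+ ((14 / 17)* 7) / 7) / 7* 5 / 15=-157 / 1836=-0.09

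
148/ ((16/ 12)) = 111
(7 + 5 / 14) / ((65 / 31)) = 3193 / 910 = 3.51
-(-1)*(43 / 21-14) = -11.95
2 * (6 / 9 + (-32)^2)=6148 / 3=2049.33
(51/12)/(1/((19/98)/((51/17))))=323/1176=0.27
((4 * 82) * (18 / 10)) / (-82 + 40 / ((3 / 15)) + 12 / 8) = 5904 / 1195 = 4.94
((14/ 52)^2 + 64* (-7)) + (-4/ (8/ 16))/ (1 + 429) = -65104489/ 145340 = -447.95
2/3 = 0.67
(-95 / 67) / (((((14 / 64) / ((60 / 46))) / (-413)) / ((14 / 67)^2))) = 1054636800 / 6917549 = 152.46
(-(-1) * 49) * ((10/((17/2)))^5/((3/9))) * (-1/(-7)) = 67200000/1419857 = 47.33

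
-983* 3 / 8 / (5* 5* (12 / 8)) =-983 / 100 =-9.83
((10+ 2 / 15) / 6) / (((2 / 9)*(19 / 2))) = 0.80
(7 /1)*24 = 168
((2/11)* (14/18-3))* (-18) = 80/11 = 7.27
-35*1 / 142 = -35 / 142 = -0.25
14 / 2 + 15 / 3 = 12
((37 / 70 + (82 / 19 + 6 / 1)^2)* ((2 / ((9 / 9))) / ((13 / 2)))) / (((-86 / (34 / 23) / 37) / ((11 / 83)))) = -1625951162 / 586226095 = -2.77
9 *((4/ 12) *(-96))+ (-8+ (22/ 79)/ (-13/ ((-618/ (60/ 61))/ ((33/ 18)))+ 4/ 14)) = -995664206/ 3373537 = -295.14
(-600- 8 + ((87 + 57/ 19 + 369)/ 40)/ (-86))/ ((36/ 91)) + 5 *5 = -187274089/ 123840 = -1512.23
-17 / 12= -1.42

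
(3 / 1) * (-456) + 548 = -820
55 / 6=9.17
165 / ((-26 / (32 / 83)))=-2640 / 1079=-2.45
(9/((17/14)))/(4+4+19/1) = 14/51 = 0.27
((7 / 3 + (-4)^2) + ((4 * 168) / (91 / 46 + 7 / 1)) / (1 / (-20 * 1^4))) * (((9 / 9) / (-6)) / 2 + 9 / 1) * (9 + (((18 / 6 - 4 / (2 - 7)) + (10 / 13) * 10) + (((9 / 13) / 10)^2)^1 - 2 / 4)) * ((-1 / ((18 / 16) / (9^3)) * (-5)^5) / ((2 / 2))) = -533887728564.68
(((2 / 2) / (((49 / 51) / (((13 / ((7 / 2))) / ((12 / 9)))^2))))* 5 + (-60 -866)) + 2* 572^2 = 6276044823 / 9604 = 653482.38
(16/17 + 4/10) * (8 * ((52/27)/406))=0.05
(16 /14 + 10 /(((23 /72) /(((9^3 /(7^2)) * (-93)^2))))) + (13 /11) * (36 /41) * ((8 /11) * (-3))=22521381533624 /5591047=4028115.22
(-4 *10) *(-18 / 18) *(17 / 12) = 170 / 3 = 56.67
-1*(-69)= 69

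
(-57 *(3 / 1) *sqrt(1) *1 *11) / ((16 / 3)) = -5643 / 16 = -352.69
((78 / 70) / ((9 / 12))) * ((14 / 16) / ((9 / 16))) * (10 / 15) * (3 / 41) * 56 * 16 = 101.01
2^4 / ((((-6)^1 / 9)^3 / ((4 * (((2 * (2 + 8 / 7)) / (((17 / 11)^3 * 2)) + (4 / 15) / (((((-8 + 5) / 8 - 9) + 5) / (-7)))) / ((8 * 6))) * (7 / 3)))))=-13.42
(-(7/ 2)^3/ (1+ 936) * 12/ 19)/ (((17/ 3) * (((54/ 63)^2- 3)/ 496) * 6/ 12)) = 25008816/ 11198087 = 2.23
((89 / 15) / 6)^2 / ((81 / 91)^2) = 65593801 / 53144100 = 1.23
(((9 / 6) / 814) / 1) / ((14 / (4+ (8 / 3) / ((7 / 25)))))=71 / 39886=0.00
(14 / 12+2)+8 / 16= 11 / 3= 3.67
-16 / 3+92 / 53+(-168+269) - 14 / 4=29861 / 318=93.90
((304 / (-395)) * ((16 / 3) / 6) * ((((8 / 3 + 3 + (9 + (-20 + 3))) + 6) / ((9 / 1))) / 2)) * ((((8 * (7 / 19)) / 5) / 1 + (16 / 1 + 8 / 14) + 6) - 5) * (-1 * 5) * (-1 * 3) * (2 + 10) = -34008832 / 74655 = -455.55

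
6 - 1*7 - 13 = -14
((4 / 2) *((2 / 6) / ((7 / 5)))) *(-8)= -80 / 21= -3.81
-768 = -768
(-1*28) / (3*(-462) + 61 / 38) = 1064 / 52607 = 0.02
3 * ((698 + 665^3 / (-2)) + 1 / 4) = -1764469371 / 4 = -441117342.75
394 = 394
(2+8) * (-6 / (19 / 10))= -600 / 19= -31.58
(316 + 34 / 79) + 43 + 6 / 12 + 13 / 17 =968827 / 2686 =360.70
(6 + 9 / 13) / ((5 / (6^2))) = 3132 / 65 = 48.18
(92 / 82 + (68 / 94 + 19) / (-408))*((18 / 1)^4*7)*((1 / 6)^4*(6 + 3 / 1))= 1435795389 / 262072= 5478.63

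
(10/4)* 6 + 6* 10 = 75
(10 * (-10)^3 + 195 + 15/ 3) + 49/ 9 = -88151/ 9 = -9794.56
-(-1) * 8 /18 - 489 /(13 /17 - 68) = 8821 /1143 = 7.72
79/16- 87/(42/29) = -6175/112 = -55.13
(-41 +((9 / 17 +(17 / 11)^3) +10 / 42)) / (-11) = 17363212 / 5226837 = 3.32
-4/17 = -0.24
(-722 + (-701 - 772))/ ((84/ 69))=-50485/ 28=-1803.04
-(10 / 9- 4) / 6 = 13 / 27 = 0.48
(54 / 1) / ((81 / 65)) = 43.33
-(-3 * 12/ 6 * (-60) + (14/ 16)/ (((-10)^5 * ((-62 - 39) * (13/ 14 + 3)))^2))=-222177780000000000343/ 617160500000000000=-360.00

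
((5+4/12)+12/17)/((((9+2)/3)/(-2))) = -3.29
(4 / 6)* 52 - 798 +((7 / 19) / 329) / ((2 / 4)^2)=-2044958 / 2679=-763.33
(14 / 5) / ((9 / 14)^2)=2744 / 405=6.78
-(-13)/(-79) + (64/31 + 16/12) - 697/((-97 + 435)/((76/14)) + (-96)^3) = 23493550828/7264368291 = 3.23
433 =433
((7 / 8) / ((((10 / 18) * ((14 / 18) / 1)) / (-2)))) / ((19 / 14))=-567 / 190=-2.98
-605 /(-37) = 605 /37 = 16.35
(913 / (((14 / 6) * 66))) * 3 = 249 / 14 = 17.79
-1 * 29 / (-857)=29 / 857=0.03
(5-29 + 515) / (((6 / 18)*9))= 163.67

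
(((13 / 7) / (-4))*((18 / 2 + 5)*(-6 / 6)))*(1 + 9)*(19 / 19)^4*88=5720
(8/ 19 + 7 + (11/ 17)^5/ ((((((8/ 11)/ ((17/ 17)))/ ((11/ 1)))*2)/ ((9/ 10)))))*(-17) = -35364280161/ 253903840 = -139.28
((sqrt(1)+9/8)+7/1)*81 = 5913/8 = 739.12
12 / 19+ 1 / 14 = 187 / 266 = 0.70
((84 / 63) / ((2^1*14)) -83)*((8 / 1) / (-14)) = 47.40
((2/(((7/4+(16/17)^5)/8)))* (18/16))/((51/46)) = 6.52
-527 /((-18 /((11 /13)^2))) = 63767 /3042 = 20.96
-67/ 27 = -2.48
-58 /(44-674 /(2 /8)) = 0.02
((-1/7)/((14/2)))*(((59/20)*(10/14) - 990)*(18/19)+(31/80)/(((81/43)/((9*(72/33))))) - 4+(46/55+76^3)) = -9612809246/1075305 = -8939.61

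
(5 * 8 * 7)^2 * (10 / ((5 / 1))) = 156800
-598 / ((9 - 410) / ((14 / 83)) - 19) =8372 / 33549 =0.25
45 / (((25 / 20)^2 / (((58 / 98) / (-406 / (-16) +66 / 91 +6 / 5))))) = 434304 / 695611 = 0.62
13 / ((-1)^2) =13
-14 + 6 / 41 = -568 / 41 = -13.85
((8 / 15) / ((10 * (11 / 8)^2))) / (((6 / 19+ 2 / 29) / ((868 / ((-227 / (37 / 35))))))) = -0.30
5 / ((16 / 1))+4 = 69 / 16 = 4.31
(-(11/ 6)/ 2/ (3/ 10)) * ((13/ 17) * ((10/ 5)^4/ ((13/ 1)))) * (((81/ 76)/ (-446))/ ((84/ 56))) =330/ 72029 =0.00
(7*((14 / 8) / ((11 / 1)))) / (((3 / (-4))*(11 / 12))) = -196 / 121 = -1.62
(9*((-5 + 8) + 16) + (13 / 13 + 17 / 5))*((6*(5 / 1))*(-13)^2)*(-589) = -523784742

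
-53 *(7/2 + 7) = -1113/2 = -556.50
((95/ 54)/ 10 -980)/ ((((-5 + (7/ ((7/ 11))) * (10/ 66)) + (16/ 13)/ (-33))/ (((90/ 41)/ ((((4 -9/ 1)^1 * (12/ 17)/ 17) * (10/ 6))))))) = -106664987/ 57840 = -1844.14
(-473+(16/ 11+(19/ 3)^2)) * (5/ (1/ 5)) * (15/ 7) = -5339000/ 231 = -23112.55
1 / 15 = 0.07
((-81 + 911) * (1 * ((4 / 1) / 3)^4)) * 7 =1487360 / 81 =18362.47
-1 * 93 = -93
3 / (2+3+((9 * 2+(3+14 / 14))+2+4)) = 1 / 11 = 0.09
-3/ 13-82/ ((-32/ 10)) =2641/ 104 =25.39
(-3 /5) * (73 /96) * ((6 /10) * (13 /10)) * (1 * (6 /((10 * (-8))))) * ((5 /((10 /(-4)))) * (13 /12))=-37011 /640000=-0.06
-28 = -28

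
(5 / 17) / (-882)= -5 / 14994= -0.00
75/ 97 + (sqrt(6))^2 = 657/ 97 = 6.77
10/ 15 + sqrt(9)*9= 83/ 3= 27.67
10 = 10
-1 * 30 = -30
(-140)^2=19600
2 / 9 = 0.22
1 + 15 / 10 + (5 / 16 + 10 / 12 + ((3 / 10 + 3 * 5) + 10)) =6947 / 240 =28.95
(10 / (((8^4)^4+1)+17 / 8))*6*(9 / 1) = 1440 / 750599937895091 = 0.00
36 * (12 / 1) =432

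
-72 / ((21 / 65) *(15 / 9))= -936 / 7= -133.71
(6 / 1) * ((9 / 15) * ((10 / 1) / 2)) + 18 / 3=24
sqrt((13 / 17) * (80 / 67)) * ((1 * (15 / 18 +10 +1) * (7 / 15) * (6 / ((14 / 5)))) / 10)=71 * sqrt(74035) / 17085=1.13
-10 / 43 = -0.23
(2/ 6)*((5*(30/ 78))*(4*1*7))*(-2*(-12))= 5600/ 13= 430.77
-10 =-10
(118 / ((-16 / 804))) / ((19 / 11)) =-130449 / 38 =-3432.87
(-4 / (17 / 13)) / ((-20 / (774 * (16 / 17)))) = 111.41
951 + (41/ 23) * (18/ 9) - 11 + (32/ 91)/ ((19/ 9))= 37529382/ 39767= 943.73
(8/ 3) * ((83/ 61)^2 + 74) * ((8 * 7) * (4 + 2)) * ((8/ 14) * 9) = 1300575744/ 3721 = 349523.18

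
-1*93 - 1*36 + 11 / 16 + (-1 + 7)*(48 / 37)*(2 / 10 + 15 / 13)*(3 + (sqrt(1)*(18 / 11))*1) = -3057401 / 38480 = -79.45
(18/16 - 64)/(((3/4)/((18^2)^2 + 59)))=-52832605/6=-8805434.17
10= 10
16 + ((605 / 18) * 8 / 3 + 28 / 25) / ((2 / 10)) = 63416 / 135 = 469.75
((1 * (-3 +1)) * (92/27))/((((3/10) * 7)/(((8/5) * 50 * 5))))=-736000/567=-1298.06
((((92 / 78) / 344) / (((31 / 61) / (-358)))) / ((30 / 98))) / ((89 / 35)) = -86139991 / 27761058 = -3.10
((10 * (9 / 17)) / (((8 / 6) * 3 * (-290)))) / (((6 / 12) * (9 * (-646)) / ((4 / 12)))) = 1 / 1910868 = 0.00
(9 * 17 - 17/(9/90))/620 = -17/620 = -0.03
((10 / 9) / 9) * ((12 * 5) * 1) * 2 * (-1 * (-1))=400 / 27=14.81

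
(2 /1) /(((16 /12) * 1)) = 3 /2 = 1.50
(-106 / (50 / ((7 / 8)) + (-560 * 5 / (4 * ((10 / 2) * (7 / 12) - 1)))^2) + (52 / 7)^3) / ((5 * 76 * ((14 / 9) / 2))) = 312654246206067 / 225417894604000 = 1.39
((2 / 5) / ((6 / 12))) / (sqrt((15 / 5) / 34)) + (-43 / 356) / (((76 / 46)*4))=-989 / 54112 + 4*sqrt(102) / 15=2.67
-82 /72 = -41 /36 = -1.14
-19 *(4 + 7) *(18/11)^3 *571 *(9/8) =-71180289/121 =-588266.85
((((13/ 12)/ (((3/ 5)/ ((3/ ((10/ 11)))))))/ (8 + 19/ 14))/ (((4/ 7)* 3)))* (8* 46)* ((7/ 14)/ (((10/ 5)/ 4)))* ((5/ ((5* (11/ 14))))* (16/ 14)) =234416/ 1179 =198.83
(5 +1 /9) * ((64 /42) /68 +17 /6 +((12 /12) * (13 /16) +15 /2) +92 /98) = 11134001 /179928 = 61.88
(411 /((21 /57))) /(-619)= -7809 /4333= -1.80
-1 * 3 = -3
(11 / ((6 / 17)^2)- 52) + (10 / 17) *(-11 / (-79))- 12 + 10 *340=3424.39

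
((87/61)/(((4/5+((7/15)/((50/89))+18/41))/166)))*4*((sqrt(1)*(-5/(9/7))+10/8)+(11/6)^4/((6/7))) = 1011134666125/209640042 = 4823.19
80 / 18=4.44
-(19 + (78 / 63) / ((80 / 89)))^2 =-292991689 / 705600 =-415.24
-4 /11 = -0.36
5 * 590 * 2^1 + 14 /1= 5914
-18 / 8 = -9 / 4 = -2.25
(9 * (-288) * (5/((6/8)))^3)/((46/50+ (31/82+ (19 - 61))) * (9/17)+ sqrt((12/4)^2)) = 8921600000/215467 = 41405.88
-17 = -17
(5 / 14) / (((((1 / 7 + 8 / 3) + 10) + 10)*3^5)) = 5 / 77598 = 0.00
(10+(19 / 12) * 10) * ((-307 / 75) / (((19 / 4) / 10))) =-38068 / 171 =-222.62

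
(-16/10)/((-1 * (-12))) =-2/15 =-0.13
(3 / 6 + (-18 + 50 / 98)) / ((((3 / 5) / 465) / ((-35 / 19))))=6451875 / 266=24255.17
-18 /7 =-2.57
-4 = -4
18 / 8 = 9 / 4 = 2.25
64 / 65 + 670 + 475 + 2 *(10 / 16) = 298281 / 260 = 1147.23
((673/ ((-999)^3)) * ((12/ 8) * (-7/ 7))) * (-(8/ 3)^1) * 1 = -2692/ 997002999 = -0.00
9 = 9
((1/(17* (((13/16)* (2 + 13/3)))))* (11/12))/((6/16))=352/12597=0.03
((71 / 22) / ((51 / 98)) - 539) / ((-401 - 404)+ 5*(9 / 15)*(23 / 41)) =3063725 / 4619274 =0.66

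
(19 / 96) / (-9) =-0.02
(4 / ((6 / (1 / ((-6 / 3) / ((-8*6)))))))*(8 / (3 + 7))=64 / 5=12.80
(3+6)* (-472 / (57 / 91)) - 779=-143657 / 19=-7560.89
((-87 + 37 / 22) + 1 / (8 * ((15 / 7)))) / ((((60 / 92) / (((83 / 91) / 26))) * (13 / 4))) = -214844587 / 152252100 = -1.41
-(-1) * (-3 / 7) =-3 / 7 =-0.43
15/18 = 5/6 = 0.83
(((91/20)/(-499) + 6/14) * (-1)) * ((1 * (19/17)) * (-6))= 1670271/593810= 2.81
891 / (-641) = -891 / 641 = -1.39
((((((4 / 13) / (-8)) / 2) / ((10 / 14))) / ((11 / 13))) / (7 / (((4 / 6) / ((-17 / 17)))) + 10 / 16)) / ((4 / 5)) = 7 / 1738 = 0.00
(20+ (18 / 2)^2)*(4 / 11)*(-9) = -3636 / 11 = -330.55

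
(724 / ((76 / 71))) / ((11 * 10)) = 12851 / 2090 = 6.15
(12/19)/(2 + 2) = 3/19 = 0.16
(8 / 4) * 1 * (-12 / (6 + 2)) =-3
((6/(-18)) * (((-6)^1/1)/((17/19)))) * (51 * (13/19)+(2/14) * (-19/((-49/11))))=462760/5831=79.36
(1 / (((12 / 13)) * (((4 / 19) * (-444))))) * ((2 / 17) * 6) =-247 / 30192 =-0.01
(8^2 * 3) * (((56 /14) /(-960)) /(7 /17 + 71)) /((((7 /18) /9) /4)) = -22032 /21245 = -1.04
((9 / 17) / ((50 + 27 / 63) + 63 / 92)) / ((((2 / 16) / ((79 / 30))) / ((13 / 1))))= 7936656 / 2797945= 2.84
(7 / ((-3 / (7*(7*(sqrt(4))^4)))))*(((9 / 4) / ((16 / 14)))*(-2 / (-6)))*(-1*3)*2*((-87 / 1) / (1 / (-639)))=400436379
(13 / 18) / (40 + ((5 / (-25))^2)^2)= 8125 / 450018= 0.02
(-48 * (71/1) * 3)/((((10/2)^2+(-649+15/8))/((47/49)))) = 427136/27097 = 15.76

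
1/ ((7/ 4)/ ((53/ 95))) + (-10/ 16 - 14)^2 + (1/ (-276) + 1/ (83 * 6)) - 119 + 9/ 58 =674072501699/ 7068492480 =95.36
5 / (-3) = -5 / 3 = -1.67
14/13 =1.08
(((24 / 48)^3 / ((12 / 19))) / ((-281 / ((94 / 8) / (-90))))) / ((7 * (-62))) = -0.00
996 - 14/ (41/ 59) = 40010/ 41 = 975.85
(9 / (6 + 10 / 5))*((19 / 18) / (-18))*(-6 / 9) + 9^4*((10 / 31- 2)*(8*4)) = -4716361139 / 13392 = -352177.50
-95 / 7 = -13.57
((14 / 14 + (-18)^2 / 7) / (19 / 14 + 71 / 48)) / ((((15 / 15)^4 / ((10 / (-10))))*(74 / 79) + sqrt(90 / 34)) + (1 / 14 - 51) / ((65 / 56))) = -35462282229920 / 95197968281511 - 139646119600*sqrt(85) / 95197968281511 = -0.39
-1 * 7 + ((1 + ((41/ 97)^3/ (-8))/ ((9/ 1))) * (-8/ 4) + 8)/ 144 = -6.96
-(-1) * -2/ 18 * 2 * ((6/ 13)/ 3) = -4/ 117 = -0.03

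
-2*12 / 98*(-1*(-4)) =-48 / 49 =-0.98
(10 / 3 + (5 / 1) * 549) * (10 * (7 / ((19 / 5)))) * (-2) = -5771500 / 57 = -101254.39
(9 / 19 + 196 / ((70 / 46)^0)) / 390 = 3733 / 7410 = 0.50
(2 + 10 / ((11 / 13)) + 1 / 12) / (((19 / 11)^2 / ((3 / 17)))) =20185 / 24548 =0.82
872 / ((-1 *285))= -872 / 285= -3.06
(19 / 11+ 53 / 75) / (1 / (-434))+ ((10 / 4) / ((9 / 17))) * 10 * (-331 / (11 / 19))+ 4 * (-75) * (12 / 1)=-78345041 / 2475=-31654.56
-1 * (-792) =792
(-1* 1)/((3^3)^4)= -1/531441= -0.00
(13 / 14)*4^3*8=3328 / 7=475.43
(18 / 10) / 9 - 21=-104 / 5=-20.80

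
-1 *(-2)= 2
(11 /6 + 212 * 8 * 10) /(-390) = -101771 /2340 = -43.49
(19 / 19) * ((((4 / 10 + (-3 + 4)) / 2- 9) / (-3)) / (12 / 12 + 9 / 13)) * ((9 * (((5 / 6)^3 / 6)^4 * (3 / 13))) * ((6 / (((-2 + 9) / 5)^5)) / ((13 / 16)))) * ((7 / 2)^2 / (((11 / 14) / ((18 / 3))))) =12664794921875 / 335559704223744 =0.04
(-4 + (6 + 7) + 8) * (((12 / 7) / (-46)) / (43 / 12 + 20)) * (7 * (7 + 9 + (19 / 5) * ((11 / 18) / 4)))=-3.12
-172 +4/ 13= -2232/ 13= -171.69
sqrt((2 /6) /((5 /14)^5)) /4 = 49 * sqrt(210) /375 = 1.89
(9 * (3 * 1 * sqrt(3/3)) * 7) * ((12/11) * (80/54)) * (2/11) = 6720/121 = 55.54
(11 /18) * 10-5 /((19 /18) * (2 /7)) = -1790 /171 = -10.47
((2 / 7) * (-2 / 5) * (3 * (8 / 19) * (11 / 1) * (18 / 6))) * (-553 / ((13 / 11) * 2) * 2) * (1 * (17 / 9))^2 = 88401632 / 11115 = 7953.36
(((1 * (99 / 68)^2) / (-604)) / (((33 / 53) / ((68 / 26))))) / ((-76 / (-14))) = -0.00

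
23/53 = 0.43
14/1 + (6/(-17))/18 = 713/51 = 13.98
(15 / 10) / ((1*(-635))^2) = 3 / 806450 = 0.00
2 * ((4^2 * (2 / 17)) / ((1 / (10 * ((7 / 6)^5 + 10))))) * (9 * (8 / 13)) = 15130720 / 5967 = 2535.73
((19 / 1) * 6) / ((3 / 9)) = 342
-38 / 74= -19 / 37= -0.51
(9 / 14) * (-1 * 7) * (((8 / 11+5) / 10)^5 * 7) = -62523502209 / 32210200000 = -1.94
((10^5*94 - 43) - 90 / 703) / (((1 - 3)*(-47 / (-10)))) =-33040848405 / 33041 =-999995.41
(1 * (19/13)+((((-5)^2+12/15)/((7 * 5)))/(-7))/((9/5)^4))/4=0.36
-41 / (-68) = 41 / 68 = 0.60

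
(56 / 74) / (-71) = -28 / 2627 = -0.01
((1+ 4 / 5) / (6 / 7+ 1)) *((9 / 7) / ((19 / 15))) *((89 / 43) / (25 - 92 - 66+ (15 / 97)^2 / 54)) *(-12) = 14651167896 / 79746259697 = 0.18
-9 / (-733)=9 / 733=0.01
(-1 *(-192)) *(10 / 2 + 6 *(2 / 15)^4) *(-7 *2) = -75628672 / 5625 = -13445.10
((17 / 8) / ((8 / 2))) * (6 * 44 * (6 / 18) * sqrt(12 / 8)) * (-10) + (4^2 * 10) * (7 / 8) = 140-935 * sqrt(6) / 4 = -432.57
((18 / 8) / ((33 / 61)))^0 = 1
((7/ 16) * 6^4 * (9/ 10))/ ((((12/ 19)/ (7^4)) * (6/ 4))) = 25865973/ 20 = 1293298.65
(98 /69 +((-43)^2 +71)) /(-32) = -60.04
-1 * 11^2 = -121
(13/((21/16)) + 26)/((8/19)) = 7163/84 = 85.27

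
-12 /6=-2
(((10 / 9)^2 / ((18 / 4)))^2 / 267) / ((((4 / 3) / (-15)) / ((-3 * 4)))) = 200000 / 5255361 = 0.04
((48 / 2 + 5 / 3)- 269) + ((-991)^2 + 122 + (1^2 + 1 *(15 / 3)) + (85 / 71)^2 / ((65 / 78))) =14850292787 / 15123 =981967.39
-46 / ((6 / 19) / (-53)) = 7720.33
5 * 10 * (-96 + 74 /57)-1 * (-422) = -245846 /57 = -4313.09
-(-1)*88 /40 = 11 /5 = 2.20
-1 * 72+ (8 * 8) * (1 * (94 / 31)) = 3784 / 31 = 122.06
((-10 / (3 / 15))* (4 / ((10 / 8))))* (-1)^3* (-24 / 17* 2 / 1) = -7680 / 17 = -451.76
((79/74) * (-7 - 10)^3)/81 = -388127/5994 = -64.75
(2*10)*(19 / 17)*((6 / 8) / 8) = 285 / 136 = 2.10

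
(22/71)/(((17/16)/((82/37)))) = 28864/44659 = 0.65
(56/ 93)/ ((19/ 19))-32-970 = -93130/ 93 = -1001.40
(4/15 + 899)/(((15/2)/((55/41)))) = 7238/45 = 160.84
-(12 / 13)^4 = -20736 / 28561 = -0.73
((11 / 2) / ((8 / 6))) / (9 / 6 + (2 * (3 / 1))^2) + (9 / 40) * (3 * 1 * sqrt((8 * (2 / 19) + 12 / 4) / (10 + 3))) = 11 / 100 + 27 * sqrt(18031) / 9880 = 0.48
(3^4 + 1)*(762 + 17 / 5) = 313814 / 5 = 62762.80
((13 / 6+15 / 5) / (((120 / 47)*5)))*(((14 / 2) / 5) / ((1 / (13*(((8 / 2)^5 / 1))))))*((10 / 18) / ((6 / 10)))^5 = 662935000000 / 129140163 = 5133.45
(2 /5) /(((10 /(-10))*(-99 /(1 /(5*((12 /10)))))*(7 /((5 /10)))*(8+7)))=1 /311850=0.00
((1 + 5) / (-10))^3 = -27 / 125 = -0.22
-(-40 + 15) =25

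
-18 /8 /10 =-9 /40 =-0.22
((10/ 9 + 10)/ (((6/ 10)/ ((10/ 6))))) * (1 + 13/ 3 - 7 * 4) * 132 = -7480000/ 81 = -92345.68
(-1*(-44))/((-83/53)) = -28.10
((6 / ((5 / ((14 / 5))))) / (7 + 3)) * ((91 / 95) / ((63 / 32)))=5824 / 35625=0.16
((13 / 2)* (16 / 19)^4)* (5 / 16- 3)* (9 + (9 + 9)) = -30910464 / 130321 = -237.19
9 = 9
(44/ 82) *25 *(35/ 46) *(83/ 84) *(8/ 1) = 228250/ 2829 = 80.68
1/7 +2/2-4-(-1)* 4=8/7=1.14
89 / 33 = 2.70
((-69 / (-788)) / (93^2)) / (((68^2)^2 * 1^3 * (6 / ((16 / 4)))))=23 / 72861443283456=0.00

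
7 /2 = 3.50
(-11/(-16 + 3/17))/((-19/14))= -2618/5111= -0.51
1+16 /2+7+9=25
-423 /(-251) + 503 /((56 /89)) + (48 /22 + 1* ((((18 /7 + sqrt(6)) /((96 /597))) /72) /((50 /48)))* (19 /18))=3781* sqrt(6) /43200 + 37270319041 /46384800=803.72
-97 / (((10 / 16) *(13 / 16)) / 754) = -720128 / 5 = -144025.60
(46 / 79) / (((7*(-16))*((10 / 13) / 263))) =-78637 / 44240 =-1.78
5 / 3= 1.67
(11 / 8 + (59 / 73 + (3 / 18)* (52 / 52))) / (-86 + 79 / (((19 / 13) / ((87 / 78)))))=-78223 / 855852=-0.09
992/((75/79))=78368/75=1044.91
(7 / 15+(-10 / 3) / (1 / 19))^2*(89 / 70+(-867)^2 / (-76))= -23392346764517 / 598500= -39084957.00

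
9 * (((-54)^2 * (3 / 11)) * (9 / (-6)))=-118098 / 11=-10736.18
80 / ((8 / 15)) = 150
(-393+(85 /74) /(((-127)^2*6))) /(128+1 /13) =-36586957979 /11923524540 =-3.07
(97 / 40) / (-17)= -97 / 680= -0.14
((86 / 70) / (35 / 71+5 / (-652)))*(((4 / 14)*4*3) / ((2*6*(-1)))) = -3981112 / 5503925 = -0.72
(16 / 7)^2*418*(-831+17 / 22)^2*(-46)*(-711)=26535688237843200 / 539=49231332537742.49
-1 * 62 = -62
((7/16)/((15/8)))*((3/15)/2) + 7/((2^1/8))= 28.02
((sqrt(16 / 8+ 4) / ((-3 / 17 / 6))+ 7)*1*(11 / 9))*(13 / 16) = 1001 / 144 - 2431*sqrt(6) / 72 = -75.75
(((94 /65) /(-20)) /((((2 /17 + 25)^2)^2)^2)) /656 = -327860599727 /471237882925010018992938400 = -0.00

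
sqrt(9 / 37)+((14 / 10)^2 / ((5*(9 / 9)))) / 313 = 49 / 39125+3*sqrt(37) / 37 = 0.49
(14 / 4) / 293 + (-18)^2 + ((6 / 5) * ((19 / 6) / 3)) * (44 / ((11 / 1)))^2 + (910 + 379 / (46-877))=3052844723 / 2434830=1253.82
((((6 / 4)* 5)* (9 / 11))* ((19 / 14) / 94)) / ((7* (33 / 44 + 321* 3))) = 171 / 13021162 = 0.00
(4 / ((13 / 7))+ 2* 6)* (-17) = -3128 / 13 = -240.62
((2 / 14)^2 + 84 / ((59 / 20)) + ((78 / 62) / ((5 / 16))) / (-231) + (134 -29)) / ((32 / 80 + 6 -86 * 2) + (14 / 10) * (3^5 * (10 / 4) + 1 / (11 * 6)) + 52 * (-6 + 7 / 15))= 986897349 / 2936700928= 0.34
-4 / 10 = -2 / 5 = -0.40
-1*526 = -526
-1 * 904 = -904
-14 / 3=-4.67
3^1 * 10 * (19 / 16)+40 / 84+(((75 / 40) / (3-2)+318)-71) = 11969 / 42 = 284.98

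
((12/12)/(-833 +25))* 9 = -9/808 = -0.01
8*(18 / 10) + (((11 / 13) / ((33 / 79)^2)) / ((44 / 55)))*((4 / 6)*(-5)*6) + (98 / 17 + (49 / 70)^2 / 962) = -16363103893 / 161904600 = -101.07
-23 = -23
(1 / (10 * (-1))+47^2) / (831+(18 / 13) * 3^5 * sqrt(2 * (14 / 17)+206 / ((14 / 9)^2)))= 0.56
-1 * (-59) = 59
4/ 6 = 2/ 3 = 0.67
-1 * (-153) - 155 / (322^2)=15863497 / 103684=153.00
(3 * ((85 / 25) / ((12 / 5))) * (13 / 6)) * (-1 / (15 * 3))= -221 / 1080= -0.20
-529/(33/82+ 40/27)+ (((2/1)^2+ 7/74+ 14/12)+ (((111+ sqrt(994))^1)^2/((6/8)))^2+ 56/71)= 31529920* sqrt(994)/3+ 39669923302901294/98614953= 733626848.79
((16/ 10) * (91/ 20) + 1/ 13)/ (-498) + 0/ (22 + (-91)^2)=-797/ 53950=-0.01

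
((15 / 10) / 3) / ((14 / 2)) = 1 / 14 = 0.07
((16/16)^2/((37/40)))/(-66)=-20/1221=-0.02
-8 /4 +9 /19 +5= 66 /19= 3.47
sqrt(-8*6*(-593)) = 4*sqrt(1779) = 168.71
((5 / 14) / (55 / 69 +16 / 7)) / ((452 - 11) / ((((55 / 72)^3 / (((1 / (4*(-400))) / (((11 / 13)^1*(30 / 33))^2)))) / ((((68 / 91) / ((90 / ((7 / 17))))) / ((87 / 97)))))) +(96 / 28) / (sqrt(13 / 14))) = 789717034870435546875 / 21664381935720476001182248 +26143878496551513671875*sqrt(182) / 10832190967860238000591124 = 0.03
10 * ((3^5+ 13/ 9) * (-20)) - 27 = -440243/ 9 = -48915.89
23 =23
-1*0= 0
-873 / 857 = -1.02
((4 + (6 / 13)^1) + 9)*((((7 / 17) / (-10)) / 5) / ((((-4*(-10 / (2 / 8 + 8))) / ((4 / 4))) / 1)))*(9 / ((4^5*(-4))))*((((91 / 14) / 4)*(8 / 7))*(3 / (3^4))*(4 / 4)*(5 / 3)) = 77 / 13369344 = 0.00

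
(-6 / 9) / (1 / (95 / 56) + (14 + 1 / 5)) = -38 / 843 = -0.05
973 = 973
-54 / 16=-27 / 8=-3.38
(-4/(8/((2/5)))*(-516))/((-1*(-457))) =516/2285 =0.23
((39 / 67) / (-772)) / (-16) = 39 / 827584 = 0.00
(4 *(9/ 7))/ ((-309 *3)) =-4/ 721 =-0.01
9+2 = 11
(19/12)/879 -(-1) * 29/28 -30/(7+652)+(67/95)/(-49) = 0.98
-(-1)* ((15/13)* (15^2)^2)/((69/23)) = 253125/13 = 19471.15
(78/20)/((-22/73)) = -2847/220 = -12.94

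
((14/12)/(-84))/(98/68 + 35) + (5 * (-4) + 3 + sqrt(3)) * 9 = -6824429/44604 + 9 * sqrt(3) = -137.41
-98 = -98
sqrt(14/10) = sqrt(35)/5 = 1.18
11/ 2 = 5.50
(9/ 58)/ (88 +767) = 1/ 5510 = 0.00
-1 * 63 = -63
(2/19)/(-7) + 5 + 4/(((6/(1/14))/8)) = 2141/399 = 5.37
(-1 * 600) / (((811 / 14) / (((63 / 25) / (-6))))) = 3528 / 811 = 4.35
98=98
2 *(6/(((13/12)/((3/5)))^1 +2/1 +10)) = 0.87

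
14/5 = 2.80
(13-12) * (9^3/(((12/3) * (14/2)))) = 729/28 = 26.04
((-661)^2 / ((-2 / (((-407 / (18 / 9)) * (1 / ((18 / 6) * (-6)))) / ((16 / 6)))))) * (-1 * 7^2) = 8713515503 / 192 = 45382893.24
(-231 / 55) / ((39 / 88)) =-616 / 65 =-9.48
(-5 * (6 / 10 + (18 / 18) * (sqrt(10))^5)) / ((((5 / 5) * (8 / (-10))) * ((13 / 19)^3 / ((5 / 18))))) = 171475 / 52728 + 21434375 * sqrt(10) / 39546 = 1717.24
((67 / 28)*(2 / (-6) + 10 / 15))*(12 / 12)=67 / 84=0.80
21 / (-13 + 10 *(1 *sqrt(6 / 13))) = -3.38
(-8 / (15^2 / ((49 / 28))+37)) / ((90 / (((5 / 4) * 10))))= -70 / 10431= -0.01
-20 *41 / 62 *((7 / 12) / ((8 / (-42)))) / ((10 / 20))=10045 / 124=81.01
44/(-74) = -22/37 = -0.59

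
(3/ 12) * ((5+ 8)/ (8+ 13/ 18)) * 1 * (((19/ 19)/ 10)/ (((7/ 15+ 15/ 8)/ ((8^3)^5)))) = 24699429206360064/ 44117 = 559861939985.95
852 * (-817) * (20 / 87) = -4640560 / 29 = -160019.31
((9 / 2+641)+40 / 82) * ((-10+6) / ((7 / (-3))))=1107.41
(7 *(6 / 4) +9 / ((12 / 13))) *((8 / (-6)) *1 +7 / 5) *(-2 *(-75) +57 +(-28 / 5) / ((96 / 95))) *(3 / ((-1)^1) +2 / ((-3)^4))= -233047 / 288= -809.19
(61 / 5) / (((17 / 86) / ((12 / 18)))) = 10492 / 255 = 41.15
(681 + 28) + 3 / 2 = 1421 / 2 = 710.50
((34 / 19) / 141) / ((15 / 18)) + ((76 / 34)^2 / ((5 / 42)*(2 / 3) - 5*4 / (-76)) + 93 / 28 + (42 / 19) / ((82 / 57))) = 28828344577 / 1481361980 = 19.46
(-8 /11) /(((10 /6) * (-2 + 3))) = -24 /55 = -0.44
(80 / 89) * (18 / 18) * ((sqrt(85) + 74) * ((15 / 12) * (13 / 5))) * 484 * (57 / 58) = 3586440 * sqrt(85) / 2581 + 265396560 / 2581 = 115638.09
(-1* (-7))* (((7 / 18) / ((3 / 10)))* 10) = 2450 / 27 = 90.74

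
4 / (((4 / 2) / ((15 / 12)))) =2.50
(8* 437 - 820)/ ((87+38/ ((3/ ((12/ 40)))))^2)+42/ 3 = 738131/ 51529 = 14.32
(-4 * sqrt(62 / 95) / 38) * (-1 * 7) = 14 * sqrt(5890) / 1805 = 0.60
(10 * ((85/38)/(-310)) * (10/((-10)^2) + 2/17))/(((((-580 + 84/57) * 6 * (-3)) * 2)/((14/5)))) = -259/122670720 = -0.00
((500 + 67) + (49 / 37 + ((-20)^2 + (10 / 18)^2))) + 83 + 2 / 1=3157738 / 2997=1053.63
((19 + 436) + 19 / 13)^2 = 35212356 / 169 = 208357.14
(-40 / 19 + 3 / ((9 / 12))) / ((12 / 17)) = 2.68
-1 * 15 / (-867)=5 / 289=0.02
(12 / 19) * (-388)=-4656 / 19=-245.05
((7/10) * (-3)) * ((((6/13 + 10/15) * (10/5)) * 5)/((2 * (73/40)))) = -6160/949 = -6.49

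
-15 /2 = -7.50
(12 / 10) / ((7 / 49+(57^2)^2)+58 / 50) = 70 / 615766801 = 0.00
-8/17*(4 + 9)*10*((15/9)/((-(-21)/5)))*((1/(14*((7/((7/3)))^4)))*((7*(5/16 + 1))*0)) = 0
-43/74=-0.58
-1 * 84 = -84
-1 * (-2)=2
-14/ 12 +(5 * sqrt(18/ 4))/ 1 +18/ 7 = 59/ 42 +15 * sqrt(2)/ 2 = 12.01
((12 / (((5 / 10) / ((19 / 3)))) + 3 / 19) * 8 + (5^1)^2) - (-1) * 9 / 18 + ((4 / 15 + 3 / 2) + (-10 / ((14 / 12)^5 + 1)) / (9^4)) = 78474289277 / 63055395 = 1244.53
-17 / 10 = -1.70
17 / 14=1.21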